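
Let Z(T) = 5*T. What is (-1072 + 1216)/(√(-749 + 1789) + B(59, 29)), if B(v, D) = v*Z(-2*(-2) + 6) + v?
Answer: 433296/9053041 - 576*√65/9053041 ≈ 0.047349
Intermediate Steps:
B(v, D) = 51*v (B(v, D) = v*(5*(-2*(-2) + 6)) + v = v*(5*(4 + 6)) + v = v*(5*10) + v = v*50 + v = 50*v + v = 51*v)
(-1072 + 1216)/(√(-749 + 1789) + B(59, 29)) = (-1072 + 1216)/(√(-749 + 1789) + 51*59) = 144/(√1040 + 3009) = 144/(4*√65 + 3009) = 144/(3009 + 4*√65)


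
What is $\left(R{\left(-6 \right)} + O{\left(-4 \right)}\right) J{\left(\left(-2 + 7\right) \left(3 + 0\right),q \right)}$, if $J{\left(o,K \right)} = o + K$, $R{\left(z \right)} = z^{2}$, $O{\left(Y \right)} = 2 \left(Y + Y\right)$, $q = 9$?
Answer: $480$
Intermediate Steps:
$O{\left(Y \right)} = 4 Y$ ($O{\left(Y \right)} = 2 \cdot 2 Y = 4 Y$)
$J{\left(o,K \right)} = K + o$
$\left(R{\left(-6 \right)} + O{\left(-4 \right)}\right) J{\left(\left(-2 + 7\right) \left(3 + 0\right),q \right)} = \left(\left(-6\right)^{2} + 4 \left(-4\right)\right) \left(9 + \left(-2 + 7\right) \left(3 + 0\right)\right) = \left(36 - 16\right) \left(9 + 5 \cdot 3\right) = 20 \left(9 + 15\right) = 20 \cdot 24 = 480$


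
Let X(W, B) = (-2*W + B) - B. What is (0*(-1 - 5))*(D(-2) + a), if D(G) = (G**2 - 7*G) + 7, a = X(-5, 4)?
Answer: 0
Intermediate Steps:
X(W, B) = -2*W (X(W, B) = (B - 2*W) - B = -2*W)
a = 10 (a = -2*(-5) = 10)
D(G) = 7 + G**2 - 7*G
(0*(-1 - 5))*(D(-2) + a) = (0*(-1 - 5))*((7 + (-2)**2 - 7*(-2)) + 10) = (0*(-6))*((7 + 4 + 14) + 10) = 0*(25 + 10) = 0*35 = 0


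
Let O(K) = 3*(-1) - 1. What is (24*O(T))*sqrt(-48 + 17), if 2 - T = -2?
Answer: -96*I*sqrt(31) ≈ -534.51*I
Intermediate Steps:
T = 4 (T = 2 - 1*(-2) = 2 + 2 = 4)
O(K) = -4 (O(K) = -3 - 1 = -4)
(24*O(T))*sqrt(-48 + 17) = (24*(-4))*sqrt(-48 + 17) = -96*I*sqrt(31)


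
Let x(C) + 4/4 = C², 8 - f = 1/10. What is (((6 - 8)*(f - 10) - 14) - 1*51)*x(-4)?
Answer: -912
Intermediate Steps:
f = 79/10 (f = 8 - 1/10 = 8 - 1*⅒ = 8 - ⅒ = 79/10 ≈ 7.9000)
x(C) = -1 + C²
(((6 - 8)*(f - 10) - 14) - 1*51)*x(-4) = (((6 - 8)*(79/10 - 10) - 14) - 1*51)*(-1 + (-4)²) = ((-2*(-21/10) - 14) - 51)*(-1 + 16) = ((21/5 - 14) - 51)*15 = (-49/5 - 51)*15 = -304/5*15 = -912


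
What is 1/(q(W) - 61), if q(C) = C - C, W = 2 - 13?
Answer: -1/61 ≈ -0.016393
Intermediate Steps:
W = -11
q(C) = 0
1/(q(W) - 61) = 1/(0 - 61) = 1/(-61) = -1/61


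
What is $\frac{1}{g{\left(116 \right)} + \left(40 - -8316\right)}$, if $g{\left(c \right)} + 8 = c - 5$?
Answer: $\frac{1}{8459} \approx 0.00011822$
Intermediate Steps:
$g{\left(c \right)} = -13 + c$ ($g{\left(c \right)} = -8 + \left(c - 5\right) = -8 + \left(-5 + c\right) = -13 + c$)
$\frac{1}{g{\left(116 \right)} + \left(40 - -8316\right)} = \frac{1}{\left(-13 + 116\right) + \left(40 - -8316\right)} = \frac{1}{103 + \left(40 + 8316\right)} = \frac{1}{103 + 8356} = \frac{1}{8459}$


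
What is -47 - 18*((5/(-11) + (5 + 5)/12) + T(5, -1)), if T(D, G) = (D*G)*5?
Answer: 4358/11 ≈ 396.18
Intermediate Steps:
T(D, G) = 5*D*G
-47 - 18*((5/(-11) + (5 + 5)/12) + T(5, -1)) = -47 - 18*((5/(-11) + (5 + 5)/12) + 5*5*(-1)) = -47 - 18*((5*(-1/11) + 10*(1/12)) - 25) = -47 - 18*((-5/11 + ⅚) - 25) = -47 - 18*(25/66 - 25) = -47 - 18*(-1625/66) = -47 + 4875/11 = 4358/11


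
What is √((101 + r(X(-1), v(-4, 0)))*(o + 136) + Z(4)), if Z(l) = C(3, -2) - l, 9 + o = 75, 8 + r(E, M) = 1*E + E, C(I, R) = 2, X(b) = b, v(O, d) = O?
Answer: 2*√4595 ≈ 135.57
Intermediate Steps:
r(E, M) = -8 + 2*E (r(E, M) = -8 + (1*E + E) = -8 + (E + E) = -8 + 2*E)
o = 66 (o = -9 + 75 = 66)
Z(l) = 2 - l
√((101 + r(X(-1), v(-4, 0)))*(o + 136) + Z(4)) = √((101 + (-8 + 2*(-1)))*(66 + 136) + (2 - 1*4)) = √((101 + (-8 - 2))*202 + (2 - 4)) = √((101 - 10)*202 - 2) = √(91*202 - 2) = √(18382 - 2) = √18380 = 2*√4595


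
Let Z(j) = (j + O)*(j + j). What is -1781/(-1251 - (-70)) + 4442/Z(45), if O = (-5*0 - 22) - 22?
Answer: 2703146/53145 ≈ 50.864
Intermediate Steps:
O = -44 (O = (0 - 22) - 22 = -22 - 22 = -44)
Z(j) = 2*j*(-44 + j) (Z(j) = (j - 44)*(j + j) = (-44 + j)*(2*j) = 2*j*(-44 + j))
-1781/(-1251 - (-70)) + 4442/Z(45) = -1781/(-1251 - (-70)) + 4442/((2*45*(-44 + 45))) = -1781/(-1251 - 1*(-70)) + 4442/((2*45*1)) = -1781/(-1251 + 70) + 4442/90 = -1781/(-1181) + 4442*(1/90) = -1781*(-1/1181) + 2221/45 = 1781/1181 + 2221/45 = 2703146/53145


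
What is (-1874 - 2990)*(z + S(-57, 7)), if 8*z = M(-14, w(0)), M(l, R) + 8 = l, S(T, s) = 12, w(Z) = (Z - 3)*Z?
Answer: -44992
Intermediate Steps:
w(Z) = Z*(-3 + Z) (w(Z) = (-3 + Z)*Z = Z*(-3 + Z))
M(l, R) = -8 + l
z = -11/4 (z = (-8 - 14)/8 = (⅛)*(-22) = -11/4 ≈ -2.7500)
(-1874 - 2990)*(z + S(-57, 7)) = (-1874 - 2990)*(-11/4 + 12) = -4864*37/4 = -44992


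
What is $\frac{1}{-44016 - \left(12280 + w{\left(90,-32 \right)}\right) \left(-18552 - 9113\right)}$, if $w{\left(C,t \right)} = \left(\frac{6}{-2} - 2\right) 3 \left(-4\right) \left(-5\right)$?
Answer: $\frac{1}{331382684} \approx 3.0177 \cdot 10^{-9}$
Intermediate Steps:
$w{\left(C,t \right)} = -300$ ($w{\left(C,t \right)} = \left(6 \left(- \frac{1}{2}\right) - 2\right) 3 \left(-4\right) \left(-5\right) = \left(-3 - 2\right) 3 \left(-4\right) \left(-5\right) = \left(-5\right) 3 \left(-4\right) \left(-5\right) = \left(-15\right) \left(-4\right) \left(-5\right) = 60 \left(-5\right) = -300$)
$\frac{1}{-44016 - \left(12280 + w{\left(90,-32 \right)}\right) \left(-18552 - 9113\right)} = \frac{1}{-44016 - \left(12280 - 300\right) \left(-18552 - 9113\right)} = \frac{1}{-44016 - 11980 \left(-27665\right)} = \frac{1}{-44016 - -331426700} = \frac{1}{-44016 + 331426700} = \frac{1}{331382684}$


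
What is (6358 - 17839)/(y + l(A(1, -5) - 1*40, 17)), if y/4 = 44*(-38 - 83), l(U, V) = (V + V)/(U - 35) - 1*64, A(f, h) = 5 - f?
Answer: 815151/1516594 ≈ 0.53749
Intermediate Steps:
l(U, V) = -64 + 2*V/(-35 + U) (l(U, V) = (2*V)/(-35 + U) - 64 = 2*V/(-35 + U) - 64 = -64 + 2*V/(-35 + U))
y = -21296 (y = 4*(44*(-38 - 83)) = 4*(44*(-121)) = 4*(-5324) = -21296)
(6358 - 17839)/(y + l(A(1, -5) - 1*40, 17)) = (6358 - 17839)/(-21296 + 2*(1120 + 17 - 32*((5 - 1*1) - 1*40))/(-35 + ((5 - 1*1) - 1*40))) = -11481/(-21296 + 2*(1120 + 17 - 32*((5 - 1) - 40))/(-35 + ((5 - 1) - 40))) = -11481/(-21296 + 2*(1120 + 17 - 32*(4 - 40))/(-35 + (4 - 40))) = -11481/(-21296 + 2*(1120 + 17 - 32*(-36))/(-35 - 36)) = -11481/(-21296 + 2*(1120 + 17 + 1152)/(-71)) = -11481/(-21296 + 2*(-1/71)*2289) = -11481/(-21296 - 4578/71) = -11481/(-1516594/71) = -11481*(-71/1516594) = 815151/1516594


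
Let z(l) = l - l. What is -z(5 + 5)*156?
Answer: 0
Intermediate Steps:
z(l) = 0
-z(5 + 5)*156 = -1*0*156 = 0*156 = 0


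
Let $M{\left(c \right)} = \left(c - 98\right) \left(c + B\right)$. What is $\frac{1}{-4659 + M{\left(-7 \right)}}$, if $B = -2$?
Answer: $- \frac{1}{3714} \approx -0.00026925$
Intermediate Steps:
$M{\left(c \right)} = \left(-98 + c\right) \left(-2 + c\right)$ ($M{\left(c \right)} = \left(c - 98\right) \left(c - 2\right) = \left(-98 + c\right) \left(-2 + c\right)$)
$\frac{1}{-4659 + M{\left(-7 \right)}} = \frac{1}{-4659 + \left(196 + \left(-7\right)^{2} - -700\right)} = \frac{1}{-4659 + \left(196 + 49 + 700\right)} = \frac{1}{-4659 + 945} = \frac{1}{-3714} = - \frac{1}{3714}$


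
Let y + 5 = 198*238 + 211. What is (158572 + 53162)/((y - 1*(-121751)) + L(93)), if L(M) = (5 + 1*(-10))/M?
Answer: 9845631/7862264 ≈ 1.2523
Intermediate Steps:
y = 47330 (y = -5 + (198*238 + 211) = -5 + (47124 + 211) = -5 + 47335 = 47330)
L(M) = -5/M (L(M) = (5 - 10)/M = -5/M)
(158572 + 53162)/((y - 1*(-121751)) + L(93)) = (158572 + 53162)/((47330 - 1*(-121751)) - 5/93) = 211734/((47330 + 121751) - 5*1/93) = 211734/(169081 - 5/93) = 211734/(15724528/93) = 211734*(93/15724528) = 9845631/7862264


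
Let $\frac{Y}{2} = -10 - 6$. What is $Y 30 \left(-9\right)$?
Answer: $8640$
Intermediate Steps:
$Y = -32$ ($Y = 2 \left(-10 - 6\right) = 2 \left(-16\right) = -32$)
$Y 30 \left(-9\right) = \left(-32\right) 30 \left(-9\right) = \left(-960\right) \left(-9\right) = 8640$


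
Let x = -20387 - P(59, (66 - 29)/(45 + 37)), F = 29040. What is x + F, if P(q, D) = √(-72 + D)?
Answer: 8653 - I*√481094/82 ≈ 8653.0 - 8.4586*I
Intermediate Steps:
x = -20387 - I*√481094/82 (x = -20387 - √(-72 + (66 - 29)/(45 + 37)) = -20387 - √(-72 + 37/82) = -20387 - √(-5867/82) = -20387 - I*√481094/82 ≈ -20387.0 - 8.4586*I)
x + F = (-20387 - I*√481094/82) + 29040 = 8653 - I*√481094/82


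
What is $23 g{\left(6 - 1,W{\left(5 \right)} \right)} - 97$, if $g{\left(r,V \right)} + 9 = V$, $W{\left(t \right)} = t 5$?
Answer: $271$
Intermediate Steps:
$W{\left(t \right)} = 5 t$
$g{\left(r,V \right)} = -9 + V$
$23 g{\left(6 - 1,W{\left(5 \right)} \right)} - 97 = 23 \left(-9 + 5 \cdot 5\right) - 97 = 23 \left(-9 + 25\right) - 97 = 23 \cdot 16 - 97 = 368 - 97 = 271$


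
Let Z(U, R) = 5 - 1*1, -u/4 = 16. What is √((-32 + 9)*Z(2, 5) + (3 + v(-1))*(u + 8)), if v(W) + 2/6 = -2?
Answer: 2*I*√291/3 ≈ 11.372*I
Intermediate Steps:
u = -64 (u = -4*16 = -64)
v(W) = -7/3 (v(W) = -⅓ - 2 = -7/3)
Z(U, R) = 4 (Z(U, R) = 5 - 1 = 4)
√((-32 + 9)*Z(2, 5) + (3 + v(-1))*(u + 8)) = √((-32 + 9)*4 + (3 - 7/3)*(-64 + 8)) = √(-23*4 + (⅔)*(-56)) = √(-92 - 112/3) = √(-388/3) = 2*I*√291/3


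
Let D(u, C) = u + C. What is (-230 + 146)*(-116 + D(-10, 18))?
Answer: 9072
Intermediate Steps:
D(u, C) = C + u
(-230 + 146)*(-116 + D(-10, 18)) = (-230 + 146)*(-116 + (18 - 10)) = -84*(-116 + 8) = -84*(-108) = 9072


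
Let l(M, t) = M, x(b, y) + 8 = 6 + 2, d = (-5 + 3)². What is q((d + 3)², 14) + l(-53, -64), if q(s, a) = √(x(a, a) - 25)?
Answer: -53 + 5*I ≈ -53.0 + 5.0*I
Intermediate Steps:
d = 4 (d = (-2)² = 4)
x(b, y) = 0 (x(b, y) = -8 + (6 + 2) = -8 + 8 = 0)
q(s, a) = 5*I (q(s, a) = √(0 - 25) = √(-25) = 5*I)
q((d + 3)², 14) + l(-53, -64) = 5*I - 53 = -53 + 5*I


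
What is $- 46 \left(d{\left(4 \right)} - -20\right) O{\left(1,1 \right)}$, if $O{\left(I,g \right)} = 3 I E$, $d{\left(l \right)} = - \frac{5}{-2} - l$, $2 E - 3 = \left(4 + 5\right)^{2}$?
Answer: $-107226$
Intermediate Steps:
$E = 42$ ($E = \frac{3}{2} + \frac{\left(4 + 5\right)^{2}}{2} = \frac{3}{2} + \frac{9^{2}}{2} = \frac{3}{2} + \frac{1}{2} \cdot 81 = \frac{3}{2} + \frac{81}{2} = 42$)
$d{\left(l \right)} = \frac{5}{2} - l$ ($d{\left(l \right)} = \left(-5\right) \left(- \frac{1}{2}\right) - l = \frac{5}{2} - l$)
$O{\left(I,g \right)} = 126 I$ ($O{\left(I,g \right)} = 3 I 42 = 126 I$)
$- 46 \left(d{\left(4 \right)} - -20\right) O{\left(1,1 \right)} = - 46 \left(\left(\frac{5}{2} - 4\right) - -20\right) 126 \cdot 1 = - 46 \left(\left(\frac{5}{2} - 4\right) + 20\right) 126 = - 46 \left(- \frac{3}{2} + 20\right) 126 = \left(-46\right) \frac{37}{2} \cdot 126 = \left(-851\right) 126 = -107226$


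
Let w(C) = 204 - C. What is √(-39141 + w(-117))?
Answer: 2*I*√9705 ≈ 197.03*I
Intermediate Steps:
√(-39141 + w(-117)) = √(-39141 + (204 - 1*(-117))) = √(-39141 + (204 + 117)) = √(-39141 + 321) = √(-38820) = 2*I*√9705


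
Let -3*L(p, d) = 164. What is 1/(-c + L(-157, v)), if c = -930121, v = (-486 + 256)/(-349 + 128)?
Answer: 3/2790199 ≈ 1.0752e-6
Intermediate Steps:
v = 230/221 (v = -230/(-221) = -230*(-1/221) = 230/221 ≈ 1.0407)
L(p, d) = -164/3 (L(p, d) = -⅓*164 = -164/3)
1/(-c + L(-157, v)) = 1/(-1*(-930121) - 164/3) = 1/(930121 - 164/3) = 1/(2790199/3) = 3/2790199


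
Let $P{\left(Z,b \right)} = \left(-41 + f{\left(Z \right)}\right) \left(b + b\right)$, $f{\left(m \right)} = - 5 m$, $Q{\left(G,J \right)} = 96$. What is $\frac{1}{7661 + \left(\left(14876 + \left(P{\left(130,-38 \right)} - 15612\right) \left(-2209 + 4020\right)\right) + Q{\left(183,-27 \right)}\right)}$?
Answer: $\frac{1}{66855777} \approx 1.4958 \cdot 10^{-8}$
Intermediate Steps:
$P{\left(Z,b \right)} = 2 b \left(-41 - 5 Z\right)$ ($P{\left(Z,b \right)} = \left(-41 - 5 Z\right) \left(b + b\right) = \left(-41 - 5 Z\right) 2 b = 2 b \left(-41 - 5 Z\right)$)
$\frac{1}{7661 + \left(\left(14876 + \left(P{\left(130,-38 \right)} - 15612\right) \left(-2209 + 4020\right)\right) + Q{\left(183,-27 \right)}\right)} = \frac{1}{7661 + \left(\left(14876 + \left(\left(-2\right) \left(-38\right) \left(41 + 5 \cdot 130\right) - 15612\right) \left(-2209 + 4020\right)\right) + 96\right)} = \frac{1}{7661 + \left(\left(14876 + \left(\left(-2\right) \left(-38\right) \left(41 + 650\right) - 15612\right) 1811\right) + 96\right)} = \frac{1}{7661 + \left(\left(14876 + \left(\left(-2\right) \left(-38\right) 691 - 15612\right) 1811\right) + 96\right)} = \frac{1}{7661 + \left(\left(14876 + \left(52516 - 15612\right) 1811\right) + 96\right)} = \frac{1}{7661 + \left(\left(14876 + 36904 \cdot 1811\right) + 96\right)} = \frac{1}{7661 + \left(\left(14876 + 66833144\right) + 96\right)} = \frac{1}{7661 + \left(66848020 + 96\right)} = \frac{1}{7661 + 66848116} = \frac{1}{66855777}$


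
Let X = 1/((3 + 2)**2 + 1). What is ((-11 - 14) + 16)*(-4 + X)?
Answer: 927/26 ≈ 35.654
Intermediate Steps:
X = 1/26 (X = 1/(5**2 + 1) = 1/(25 + 1) = 1/26 ≈ 0.038462)
((-11 - 14) + 16)*(-4 + X) = ((-11 - 14) + 16)*(-4 + 1/26) = (-25 + 16)*(-103/26) = -9*(-103/26) = 927/26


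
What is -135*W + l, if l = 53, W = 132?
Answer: -17767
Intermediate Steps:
-135*W + l = -135*132 + 53 = -17820 + 53 = -17767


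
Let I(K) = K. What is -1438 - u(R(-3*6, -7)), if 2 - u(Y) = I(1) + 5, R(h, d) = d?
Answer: -1434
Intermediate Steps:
u(Y) = -4 (u(Y) = 2 - (1 + 5) = 2 - 1*6 = 2 - 6 = -4)
-1438 - u(R(-3*6, -7)) = -1438 - 1*(-4) = -1438 + 4 = -1434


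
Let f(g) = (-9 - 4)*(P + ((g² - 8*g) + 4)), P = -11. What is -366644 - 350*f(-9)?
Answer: 297656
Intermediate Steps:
f(g) = 91 - 13*g² + 104*g (f(g) = (-9 - 4)*(-11 + ((g² - 8*g) + 4)) = -13*(-11 + (4 + g² - 8*g)) = -13*(-7 + g² - 8*g) = 91 - 13*g² + 104*g)
-366644 - 350*f(-9) = -366644 - 350*(91 - 13*(-9)² + 104*(-9)) = -366644 - 350*(91 - 13*81 - 936) = -366644 - 350*(91 - 1053 - 936) = -366644 - 350*(-1898) = -366644 + 664300 = 297656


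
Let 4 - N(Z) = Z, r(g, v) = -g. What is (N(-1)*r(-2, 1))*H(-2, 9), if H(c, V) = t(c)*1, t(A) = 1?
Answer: 10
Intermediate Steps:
H(c, V) = 1 (H(c, V) = 1*1 = 1)
N(Z) = 4 - Z
(N(-1)*r(-2, 1))*H(-2, 9) = ((4 - 1*(-1))*(-1*(-2)))*1 = ((4 + 1)*2)*1 = (5*2)*1 = 10*1 = 10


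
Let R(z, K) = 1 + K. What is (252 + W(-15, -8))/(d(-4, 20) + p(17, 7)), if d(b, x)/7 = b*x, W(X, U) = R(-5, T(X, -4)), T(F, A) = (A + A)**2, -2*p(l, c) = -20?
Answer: -317/550 ≈ -0.57636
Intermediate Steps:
p(l, c) = 10 (p(l, c) = -1/2*(-20) = 10)
T(F, A) = 4*A**2 (T(F, A) = (2*A)**2 = 4*A**2)
W(X, U) = 65 (W(X, U) = 1 + 4*(-4)**2 = 1 + 4*16 = 1 + 64 = 65)
d(b, x) = 7*b*x (d(b, x) = 7*(b*x) = 7*b*x)
(252 + W(-15, -8))/(d(-4, 20) + p(17, 7)) = (252 + 65)/(7*(-4)*20 + 10) = 317/(-560 + 10) = 317/(-550) = 317*(-1/550) = -317/550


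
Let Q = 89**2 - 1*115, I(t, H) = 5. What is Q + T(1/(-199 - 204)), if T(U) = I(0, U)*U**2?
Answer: 1267764659/162409 ≈ 7806.0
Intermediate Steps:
T(U) = 5*U**2
Q = 7806 (Q = 7921 - 115 = 7806)
Q + T(1/(-199 - 204)) = 7806 + 5*(1/(-199 - 204))**2 = 7806 + 5*(1/(-403))**2 = 7806 + 5*(-1/403)**2 = 7806 + 5*(1/162409) = 7806 + 5/162409 = 1267764659/162409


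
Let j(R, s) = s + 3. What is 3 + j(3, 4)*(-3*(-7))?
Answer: 150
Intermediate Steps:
j(R, s) = 3 + s
3 + j(3, 4)*(-3*(-7)) = 3 + (3 + 4)*(-3*(-7)) = 3 + 7*21 = 3 + 147 = 150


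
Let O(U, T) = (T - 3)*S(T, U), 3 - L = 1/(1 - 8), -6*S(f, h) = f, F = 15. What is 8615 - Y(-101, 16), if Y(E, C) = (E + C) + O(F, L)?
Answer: 1278911/147 ≈ 8700.1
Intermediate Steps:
S(f, h) = -f/6
L = 22/7 (L = 3 - 1/(1 - 8) = 3 - 1/(-7) = 3 - 1*(-1/7) = 3 + 1/7 = 22/7 ≈ 3.1429)
O(U, T) = -T*(-3 + T)/6 (O(U, T) = (T - 3)*(-T/6) = (-3 + T)*(-T/6) = -T*(-3 + T)/6)
Y(E, C) = -11/147 + C + E (Y(E, C) = (E + C) + (1/6)*(22/7)*(3 - 1*22/7) = (C + E) + (1/6)*(22/7)*(3 - 22/7) = (C + E) + (1/6)*(22/7)*(-1/7) = (C + E) - 11/147 = -11/147 + C + E)
8615 - Y(-101, 16) = 8615 - (-11/147 + 16 - 101) = 8615 - 1*(-12506/147) = 8615 + 12506/147 = 1278911/147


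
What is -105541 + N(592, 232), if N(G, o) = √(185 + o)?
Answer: -105541 + √417 ≈ -1.0552e+5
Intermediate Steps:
-105541 + N(592, 232) = -105541 + √(185 + 232) = -105541 + √417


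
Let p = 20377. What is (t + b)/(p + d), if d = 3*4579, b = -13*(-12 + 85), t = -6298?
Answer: -7247/34114 ≈ -0.21243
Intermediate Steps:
b = -949 (b = -13*73 = -949)
d = 13737
(t + b)/(p + d) = (-6298 - 949)/(20377 + 13737) = -7247/34114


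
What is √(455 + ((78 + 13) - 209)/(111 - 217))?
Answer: 3*√142358/53 ≈ 21.357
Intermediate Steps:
√(455 + ((78 + 13) - 209)/(111 - 217)) = √(455 + (91 - 209)/(-106)) = √(455 - 118*(-1/106)) = √(455 + 59/53) = √(24174/53) = 3*√142358/53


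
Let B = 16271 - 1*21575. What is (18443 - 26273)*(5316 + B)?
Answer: -93960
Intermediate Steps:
B = -5304 (B = 16271 - 21575 = -5304)
(18443 - 26273)*(5316 + B) = (18443 - 26273)*(5316 - 5304) = -7830*12 = -93960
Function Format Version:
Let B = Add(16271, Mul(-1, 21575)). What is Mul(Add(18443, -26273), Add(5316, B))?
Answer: -93960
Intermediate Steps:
B = -5304 (B = Add(16271, -21575) = -5304)
Mul(Add(18443, -26273), Add(5316, B)) = Mul(Add(18443, -26273), Add(5316, -5304)) = Mul(-7830, 12) = -93960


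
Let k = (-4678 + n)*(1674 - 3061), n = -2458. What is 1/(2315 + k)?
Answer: 1/9899947 ≈ 1.0101e-7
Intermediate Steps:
k = 9897632 (k = (-4678 - 2458)*(1674 - 3061) = -7136*(-1387) = 9897632)
1/(2315 + k) = 1/(2315 + 9897632) = 1/9899947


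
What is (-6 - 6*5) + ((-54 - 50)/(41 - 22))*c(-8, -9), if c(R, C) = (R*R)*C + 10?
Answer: 58180/19 ≈ 3062.1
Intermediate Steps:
c(R, C) = 10 + C*R² (c(R, C) = R²*C + 10 = C*R² + 10 = 10 + C*R²)
(-6 - 6*5) + ((-54 - 50)/(41 - 22))*c(-8, -9) = (-6 - 6*5) + ((-54 - 50)/(41 - 22))*(10 - 9*(-8)²) = (-6 - 30) + (-104/19)*(10 - 9*64) = -36 + (-104*1/19)*(10 - 576) = -36 - 104/19*(-566) = -36 + 58864/19 = 58180/19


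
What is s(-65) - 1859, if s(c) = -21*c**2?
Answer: -90584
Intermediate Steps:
s(-65) - 1859 = -21*(-65)**2 - 1859 = -21*4225 - 1859 = -88725 - 1859 = -90584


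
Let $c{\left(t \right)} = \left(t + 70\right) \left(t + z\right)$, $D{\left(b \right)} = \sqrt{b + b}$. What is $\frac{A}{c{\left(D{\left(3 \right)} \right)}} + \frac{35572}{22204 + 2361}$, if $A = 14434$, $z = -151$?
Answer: $\frac{22267688112}{274044020245} + \frac{584577 \sqrt{6}}{55779365} \approx 0.10693$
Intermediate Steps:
$D{\left(b \right)} = \sqrt{2} \sqrt{b}$ ($D{\left(b \right)} = \sqrt{2 b} = \sqrt{2} \sqrt{b}$)
$c{\left(t \right)} = \left(-151 + t\right) \left(70 + t\right)$ ($c{\left(t \right)} = \left(t + 70\right) \left(t - 151\right) = \left(70 + t\right) \left(-151 + t\right) = \left(-151 + t\right) \left(70 + t\right)$)
$\frac{A}{c{\left(D{\left(3 \right)} \right)}} + \frac{35572}{22204 + 2361} = \frac{14434}{-10570 + \left(\sqrt{2} \sqrt{3}\right)^{2} - 81 \sqrt{2} \sqrt{3}} + \frac{35572}{22204 + 2361} = \frac{14434}{-10570 + \left(\sqrt{6}\right)^{2} - 81 \sqrt{6}} + \frac{35572}{24565} = \frac{14434}{-10570 + 6 - 81 \sqrt{6}} + 35572 \cdot \frac{1}{24565} = \frac{14434}{-10564 - 81 \sqrt{6}} + \frac{35572}{24565} = \frac{35572}{24565} + \frac{14434}{-10564 - 81 \sqrt{6}}$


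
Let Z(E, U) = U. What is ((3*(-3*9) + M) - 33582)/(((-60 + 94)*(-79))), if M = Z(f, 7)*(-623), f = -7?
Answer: 19012/1343 ≈ 14.156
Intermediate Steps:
M = -4361 (M = 7*(-623) = -4361)
((3*(-3*9) + M) - 33582)/(((-60 + 94)*(-79))) = ((3*(-3*9) - 4361) - 33582)/(((-60 + 94)*(-79))) = ((3*(-27) - 4361) - 33582)/((34*(-79))) = ((-81 - 4361) - 33582)/(-2686) = (-4442 - 33582)*(-1/2686) = -38024*(-1/2686) = 19012/1343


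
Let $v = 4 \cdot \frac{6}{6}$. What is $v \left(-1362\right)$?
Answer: $-5448$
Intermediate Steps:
$v = 4$ ($v = 4 \cdot 6 \cdot \frac{1}{6} = 4 \cdot 1 = 4$)
$v \left(-1362\right) = 4 \left(-1362\right) = -5448$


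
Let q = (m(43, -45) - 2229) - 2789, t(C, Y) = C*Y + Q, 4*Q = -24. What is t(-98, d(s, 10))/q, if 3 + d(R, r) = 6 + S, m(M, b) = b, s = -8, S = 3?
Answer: 594/5063 ≈ 0.11732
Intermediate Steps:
Q = -6 (Q = (1/4)*(-24) = -6)
d(R, r) = 6 (d(R, r) = -3 + (6 + 3) = -3 + 9 = 6)
t(C, Y) = -6 + C*Y (t(C, Y) = C*Y - 6 = -6 + C*Y)
q = -5063 (q = (-45 - 2229) - 2789 = -2274 - 2789 = -5063)
t(-98, d(s, 10))/q = (-6 - 98*6)/(-5063) = (-6 - 588)*(-1/5063) = -594*(-1/5063) = 594/5063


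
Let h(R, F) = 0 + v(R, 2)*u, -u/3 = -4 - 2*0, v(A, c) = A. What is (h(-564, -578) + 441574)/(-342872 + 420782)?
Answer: 217403/38955 ≈ 5.5809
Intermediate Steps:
u = 12 (u = -3*(-4 - 2*0) = -3*(-4 + 0) = -3*(-4) = 12)
h(R, F) = 12*R (h(R, F) = 0 + R*12 = 0 + 12*R = 12*R)
(h(-564, -578) + 441574)/(-342872 + 420782) = (12*(-564) + 441574)/(-342872 + 420782) = (-6768 + 441574)/77910 = 434806*(1/77910) = 217403/38955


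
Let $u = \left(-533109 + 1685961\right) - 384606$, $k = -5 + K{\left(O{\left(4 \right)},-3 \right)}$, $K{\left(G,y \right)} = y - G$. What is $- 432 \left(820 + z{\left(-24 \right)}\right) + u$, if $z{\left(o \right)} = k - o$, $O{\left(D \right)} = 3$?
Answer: $408390$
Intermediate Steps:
$k = -11$ ($k = -5 - 6 = -11$)
$z{\left(o \right)} = -11 - o$
$u = 768246$ ($u = 1152852 - 384606 = 768246$)
$- 432 \left(820 + z{\left(-24 \right)}\right) + u = - 432 \left(820 - -13\right) + 768246 = - 432 \left(820 + \left(-11 + 24\right)\right) + 768246 = - 432 \left(820 + 13\right) + 768246 = \left(-432\right) 833 + 768246 = -359856 + 768246 = 408390$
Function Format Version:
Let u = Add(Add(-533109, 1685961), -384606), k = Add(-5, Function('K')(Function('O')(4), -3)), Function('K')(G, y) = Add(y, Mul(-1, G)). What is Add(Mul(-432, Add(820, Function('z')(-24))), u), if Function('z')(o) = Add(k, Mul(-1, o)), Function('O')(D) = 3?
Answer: 408390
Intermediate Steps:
k = -11 (k = Add(-5, Add(-3, Mul(-1, 3))) = Add(-5, Add(-3, -3)) = Add(-5, -6) = -11)
Function('z')(o) = Add(-11, Mul(-1, o))
u = 768246 (u = Add(1152852, -384606) = 768246)
Add(Mul(-432, Add(820, Function('z')(-24))), u) = Add(Mul(-432, Add(820, Add(-11, Mul(-1, -24)))), 768246) = Add(Mul(-432, Add(820, Add(-11, 24))), 768246) = Add(Mul(-432, Add(820, 13)), 768246) = Add(Mul(-432, 833), 768246) = Add(-359856, 768246) = 408390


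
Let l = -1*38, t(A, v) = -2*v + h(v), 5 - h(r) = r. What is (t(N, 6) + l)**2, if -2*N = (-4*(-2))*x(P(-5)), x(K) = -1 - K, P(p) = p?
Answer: 2601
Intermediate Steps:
h(r) = 5 - r
N = -16 (N = -(-4*(-2))*(-1 - 1*(-5))/2 = -4*(-1 + 5) = -4*4 = -1/2*32 = -16)
t(A, v) = 5 - 3*v (t(A, v) = -2*v + (5 - v) = 5 - 3*v)
l = -38
(t(N, 6) + l)**2 = ((5 - 3*6) - 38)**2 = ((5 - 18) - 38)**2 = (-13 - 38)**2 = (-51)**2 = 2601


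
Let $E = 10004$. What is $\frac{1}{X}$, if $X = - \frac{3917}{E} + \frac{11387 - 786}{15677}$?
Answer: $\frac{2571028}{731895} \approx 3.5128$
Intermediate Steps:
$X = \frac{731895}{2571028}$ ($X = - \frac{3917}{10004} + \frac{11387 - 786}{15677} = \left(-3917\right) \frac{1}{10004} + \left(11387 - 786\right) \frac{1}{15677} = - \frac{3917}{10004} + 10601 \cdot \frac{1}{15677} = - \frac{3917}{10004} + \frac{10601}{15677} = \frac{731895}{2571028} \approx 0.28467$)
$\frac{1}{X} = \frac{1}{\frac{731895}{2571028}} = \frac{2571028}{731895}$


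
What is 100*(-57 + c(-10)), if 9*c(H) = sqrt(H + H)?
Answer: -5700 + 200*I*sqrt(5)/9 ≈ -5700.0 + 49.69*I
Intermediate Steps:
c(H) = sqrt(2)*sqrt(H)/9 (c(H) = sqrt(H + H)/9 = sqrt(2*H)/9 = (sqrt(2)*sqrt(H))/9 = sqrt(2)*sqrt(H)/9)
100*(-57 + c(-10)) = 100*(-57 + sqrt(2)*sqrt(-10)/9) = 100*(-57 + sqrt(2)*(I*sqrt(10))/9) = 100*(-57 + 2*I*sqrt(5)/9) = -5700 + 200*I*sqrt(5)/9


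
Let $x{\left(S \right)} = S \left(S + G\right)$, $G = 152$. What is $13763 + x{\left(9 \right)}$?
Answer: $15212$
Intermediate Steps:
$x{\left(S \right)} = S \left(152 + S\right)$ ($x{\left(S \right)} = S \left(S + 152\right) = S \left(152 + S\right)$)
$13763 + x{\left(9 \right)} = 13763 + 9 \left(152 + 9\right) = 13763 + 9 \cdot 161 = 13763 + 1449 = 15212$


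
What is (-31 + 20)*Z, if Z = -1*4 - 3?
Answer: 77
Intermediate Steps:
Z = -7 (Z = -4 - 3 = -7)
(-31 + 20)*Z = (-31 + 20)*(-7) = -11*(-7) = 77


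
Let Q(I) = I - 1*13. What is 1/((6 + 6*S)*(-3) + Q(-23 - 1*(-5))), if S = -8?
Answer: 1/95 ≈ 0.010526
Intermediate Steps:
Q(I) = -13 + I (Q(I) = I - 13 = -13 + I)
1/((6 + 6*S)*(-3) + Q(-23 - 1*(-5))) = 1/((6 + 6*(-8))*(-3) + (-13 + (-23 - 1*(-5)))) = 1/((6 - 48)*(-3) + (-13 + (-23 + 5))) = 1/(-42*(-3) + (-13 - 18)) = 1/(126 - 31) = 1/95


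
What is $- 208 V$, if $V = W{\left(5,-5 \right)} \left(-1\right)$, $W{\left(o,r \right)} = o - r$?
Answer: $2080$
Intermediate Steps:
$V = -10$ ($V = \left(5 - -5\right) \left(-1\right) = \left(5 + 5\right) \left(-1\right) = 10 \left(-1\right) = -10$)
$- 208 V = \left(-208\right) \left(-10\right) = 2080$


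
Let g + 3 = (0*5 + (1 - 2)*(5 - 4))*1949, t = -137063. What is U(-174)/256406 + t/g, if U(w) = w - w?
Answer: 137063/1952 ≈ 70.217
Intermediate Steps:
U(w) = 0
g = -1952 (g = -3 + (0*5 + (1 - 2)*(5 - 4))*1949 = -3 + (0 - 1*1)*1949 = -3 + (0 - 1)*1949 = -3 - 1*1949 = -3 - 1949 = -1952)
U(-174)/256406 + t/g = 0/256406 - 137063/(-1952) = 0*(1/256406) - 137063*(-1/1952) = 0 + 137063/1952 = 137063/1952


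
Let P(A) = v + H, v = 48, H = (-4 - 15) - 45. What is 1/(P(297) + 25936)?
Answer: 1/25920 ≈ 3.8580e-5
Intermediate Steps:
H = -64 (H = -19 - 45 = -64)
P(A) = -16 (P(A) = 48 - 64 = -16)
1/(P(297) + 25936) = 1/(-16 + 25936) = 1/25920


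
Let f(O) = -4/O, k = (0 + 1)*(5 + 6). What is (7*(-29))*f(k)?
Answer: 812/11 ≈ 73.818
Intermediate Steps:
k = 11 (k = 1*11 = 11)
(7*(-29))*f(k) = (7*(-29))*(-4/11) = -(-812)/11 = -203*(-4/11) = 812/11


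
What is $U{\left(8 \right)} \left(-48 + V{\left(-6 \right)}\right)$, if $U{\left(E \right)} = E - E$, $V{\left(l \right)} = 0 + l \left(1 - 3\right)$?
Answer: $0$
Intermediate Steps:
$V{\left(l \right)} = - 2 l$ ($V{\left(l \right)} = 0 + l \left(-2\right) = 0 - 2 l = - 2 l$)
$U{\left(E \right)} = 0$
$U{\left(8 \right)} \left(-48 + V{\left(-6 \right)}\right) = 0 \left(-48 - -12\right) = 0 \left(-48 + 12\right) = 0 \left(-36\right) = 0$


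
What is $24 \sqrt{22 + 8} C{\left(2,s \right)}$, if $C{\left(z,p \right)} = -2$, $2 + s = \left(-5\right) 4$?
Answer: $- 48 \sqrt{30} \approx -262.91$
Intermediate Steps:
$s = -22$ ($s = -2 - 20 = -22$)
$24 \sqrt{22 + 8} C{\left(2,s \right)} = 24 \sqrt{22 + 8} \left(-2\right) = 24 \sqrt{30} \left(-2\right) = - 48 \sqrt{30}$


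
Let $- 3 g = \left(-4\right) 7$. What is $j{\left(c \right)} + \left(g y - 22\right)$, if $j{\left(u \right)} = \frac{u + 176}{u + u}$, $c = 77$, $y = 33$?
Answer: $\frac{4027}{14} \approx 287.64$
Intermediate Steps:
$g = \frac{28}{3}$ ($g = - \frac{\left(-4\right) 7}{3} = \left(- \frac{1}{3}\right) \left(-28\right) = \frac{28}{3} \approx 9.3333$)
$j{\left(u \right)} = \frac{176 + u}{2 u}$
$j{\left(c \right)} + \left(g y - 22\right) = \frac{176 + 77}{2 \cdot 77} + \left(\frac{28}{3} \cdot 33 - 22\right) = \frac{1}{2} \cdot \frac{1}{77} \cdot 253 + \left(308 - 22\right) = \frac{23}{14} + 286 = \frac{4027}{14}$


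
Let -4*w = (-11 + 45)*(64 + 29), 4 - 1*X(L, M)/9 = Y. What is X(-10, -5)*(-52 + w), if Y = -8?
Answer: -90990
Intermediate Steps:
X(L, M) = 108 (X(L, M) = 36 - 9*(-8) = 36 + 72 = 108)
w = -1581/2 (w = -(-11 + 45)*(64 + 29)/4 = -17*93/2 = -1/4*3162 = -1581/2 ≈ -790.50)
X(-10, -5)*(-52 + w) = 108*(-52 - 1581/2) = 108*(-1685/2) = -90990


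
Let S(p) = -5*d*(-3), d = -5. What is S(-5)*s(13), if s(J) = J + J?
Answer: -1950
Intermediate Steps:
s(J) = 2*J
S(p) = -75 (S(p) = -5*(-5)*(-3) = 25*(-3) = -75)
S(-5)*s(13) = -150*13 = -75*26 = -1950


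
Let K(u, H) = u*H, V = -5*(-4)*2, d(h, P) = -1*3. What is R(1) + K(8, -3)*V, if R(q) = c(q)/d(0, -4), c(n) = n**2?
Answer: -2881/3 ≈ -960.33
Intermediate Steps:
d(h, P) = -3
V = 40 (V = 20*2 = 40)
K(u, H) = H*u
R(q) = -q**2/3 (R(q) = q**2/(-3) = q**2*(-1/3) = -q**2/3)
R(1) + K(8, -3)*V = -1/3*1**2 - 3*8*40 = -1/3*1 - 24*40 = -1/3 - 960 = -2881/3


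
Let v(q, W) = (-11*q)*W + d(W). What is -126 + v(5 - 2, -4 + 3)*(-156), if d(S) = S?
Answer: -5118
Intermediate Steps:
v(q, W) = W - 11*W*q (v(q, W) = (-11*q)*W + W = -11*W*q + W = W - 11*W*q)
-126 + v(5 - 2, -4 + 3)*(-156) = -126 + ((-4 + 3)*(1 - 11*(5 - 2)))*(-156) = -126 - (1 - 11*3)*(-156) = -126 - (1 - 33)*(-156) = -126 - 1*(-32)*(-156) = -126 + 32*(-156) = -126 - 4992 = -5118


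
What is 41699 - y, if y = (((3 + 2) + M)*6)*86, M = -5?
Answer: 41699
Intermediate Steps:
y = 0 (y = (((3 + 2) - 5)*6)*86 = ((5 - 5)*6)*86 = (0*6)*86 = 0*86 = 0)
41699 - y = 41699 - 1*0 = 41699 + 0 = 41699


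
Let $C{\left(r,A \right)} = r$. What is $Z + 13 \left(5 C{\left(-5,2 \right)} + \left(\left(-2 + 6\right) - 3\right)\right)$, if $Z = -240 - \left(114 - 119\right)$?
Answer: $-547$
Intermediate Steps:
$Z = -235$ ($Z = -240 - -5 = -240 + 5 = -235$)
$Z + 13 \left(5 C{\left(-5,2 \right)} + \left(\left(-2 + 6\right) - 3\right)\right) = -235 + 13 \left(5 \left(-5\right) + \left(\left(-2 + 6\right) - 3\right)\right) = -235 + 13 \left(-25 + \left(4 - 3\right)\right) = -235 + 13 \left(-25 + 1\right) = -235 + 13 \left(-24\right) = -235 - 312 = -547$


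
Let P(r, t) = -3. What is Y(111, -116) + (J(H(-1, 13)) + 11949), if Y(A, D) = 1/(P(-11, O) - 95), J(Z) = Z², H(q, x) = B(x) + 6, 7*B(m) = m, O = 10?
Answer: 1177051/98 ≈ 12011.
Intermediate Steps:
B(m) = m/7
H(q, x) = 6 + x/7 (H(q, x) = x/7 + 6 = 6 + x/7)
Y(A, D) = -1/98 (Y(A, D) = 1/(-3 - 95) = 1/(-98) = -1/98)
Y(111, -116) + (J(H(-1, 13)) + 11949) = -1/98 + ((6 + (⅐)*13)² + 11949) = -1/98 + ((6 + 13/7)² + 11949) = -1/98 + ((55/7)² + 11949) = -1/98 + (3025/49 + 11949) = -1/98 + 588526/49 = 1177051/98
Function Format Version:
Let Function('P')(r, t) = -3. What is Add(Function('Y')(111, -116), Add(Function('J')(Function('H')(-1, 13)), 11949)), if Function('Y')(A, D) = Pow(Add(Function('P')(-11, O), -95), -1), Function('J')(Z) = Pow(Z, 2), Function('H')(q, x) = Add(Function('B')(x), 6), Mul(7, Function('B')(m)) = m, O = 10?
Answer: Rational(1177051, 98) ≈ 12011.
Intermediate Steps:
Function('B')(m) = Mul(Rational(1, 7), m)
Function('H')(q, x) = Add(6, Mul(Rational(1, 7), x)) (Function('H')(q, x) = Add(Mul(Rational(1, 7), x), 6) = Add(6, Mul(Rational(1, 7), x)))
Function('Y')(A, D) = Rational(-1, 98) (Function('Y')(A, D) = Pow(Add(-3, -95), -1) = Pow(-98, -1) = Rational(-1, 98))
Add(Function('Y')(111, -116), Add(Function('J')(Function('H')(-1, 13)), 11949)) = Add(Rational(-1, 98), Add(Pow(Add(6, Mul(Rational(1, 7), 13)), 2), 11949)) = Add(Rational(-1, 98), Add(Pow(Add(6, Rational(13, 7)), 2), 11949)) = Add(Rational(-1, 98), Add(Pow(Rational(55, 7), 2), 11949)) = Add(Rational(-1, 98), Add(Rational(3025, 49), 11949)) = Add(Rational(-1, 98), Rational(588526, 49)) = Rational(1177051, 98)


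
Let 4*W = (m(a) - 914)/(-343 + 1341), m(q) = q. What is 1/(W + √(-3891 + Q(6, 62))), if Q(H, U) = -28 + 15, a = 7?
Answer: -3620744/62215216505 - 127488512*I*√61/62215216505 ≈ -5.8197e-5 - 0.016004*I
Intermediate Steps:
Q(H, U) = -13
W = -907/3992 (W = ((7 - 914)/(-343 + 1341))/4 = (-907/998)/4 = (-907*1/998)/4 = (¼)*(-907/998) = -907/3992 ≈ -0.22720)
1/(W + √(-3891 + Q(6, 62))) = 1/(-907/3992 + √(-3891 - 13)) = 1/(-907/3992 + √(-3904)) = 1/(-907/3992 + 8*I*√61)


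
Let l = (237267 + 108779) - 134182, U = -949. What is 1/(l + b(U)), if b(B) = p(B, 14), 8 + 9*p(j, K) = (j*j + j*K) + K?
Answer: 9/2794097 ≈ 3.2211e-6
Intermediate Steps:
p(j, K) = -8/9 + K/9 + j**2/9 + K*j/9 (p(j, K) = -8/9 + ((j*j + j*K) + K)/9 = -8/9 + ((j**2 + K*j) + K)/9 = -8/9 + (K + j**2 + K*j)/9 = -8/9 + (K/9 + j**2/9 + K*j/9) = -8/9 + K/9 + j**2/9 + K*j/9)
b(B) = 2/3 + B**2/9 + 14*B/9 (b(B) = -8/9 + (1/9)*14 + B**2/9 + (1/9)*14*B = -8/9 + 14/9 + B**2/9 + 14*B/9 = 2/3 + B**2/9 + 14*B/9)
l = 211864 (l = 346046 - 134182 = 211864)
1/(l + b(U)) = 1/(211864 + (2/3 + (1/9)*(-949)**2 + (14/9)*(-949))) = 1/(211864 + (2/3 + (1/9)*900601 - 13286/9)) = 1/(211864 + (2/3 + 900601/9 - 13286/9)) = 1/(211864 + 887321/9) = 1/(2794097/9) = 9/2794097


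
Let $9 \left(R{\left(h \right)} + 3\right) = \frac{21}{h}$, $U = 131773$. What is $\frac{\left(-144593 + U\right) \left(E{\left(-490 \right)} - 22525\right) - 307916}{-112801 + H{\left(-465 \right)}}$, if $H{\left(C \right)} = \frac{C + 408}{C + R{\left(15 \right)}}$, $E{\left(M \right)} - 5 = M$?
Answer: $- \frac{1550976004763}{593699222} \approx -2612.4$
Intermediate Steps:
$E{\left(M \right)} = 5 + M$
$R{\left(h \right)} = -3 + \frac{7}{3 h}$ ($R{\left(h \right)} = -3 + \frac{21 \frac{1}{h}}{9} = -3 + \frac{7}{3 h}$)
$H{\left(C \right)} = \frac{408 + C}{- \frac{128}{45} + C}$ ($H{\left(C \right)} = \frac{C + 408}{C - \left(3 - \frac{7}{3 \cdot 15}\right)} = \frac{408 + C}{C + \left(-3 + \frac{7}{3} \cdot \frac{1}{15}\right)} = \frac{408 + C}{C + \left(-3 + \frac{7}{45}\right)} = \frac{408 + C}{C - \frac{128}{45}} = \frac{408 + C}{- \frac{128}{45} + C}$)
$\frac{\left(-144593 + U\right) \left(E{\left(-490 \right)} - 22525\right) - 307916}{-112801 + H{\left(-465 \right)}} = \frac{\left(-144593 + 131773\right) \left(\left(5 - 490\right) - 22525\right) - 307916}{-112801 + \frac{45 \left(408 - 465\right)}{-128 + 45 \left(-465\right)}} = \frac{- 12820 \left(-485 - 22525\right) - 307916}{-112801 + 45 \frac{1}{-128 - 20925} \left(-57\right)} = \frac{\left(-12820\right) \left(-23010\right) - 307916}{-112801 + 45 \frac{1}{-21053} \left(-57\right)} = \frac{294988200 - 307916}{-112801 + 45 \left(- \frac{1}{21053}\right) \left(-57\right)} = \frac{294680284}{-112801 + \frac{2565}{21053}} = \frac{294680284}{- \frac{2374796888}{21053}} = 294680284 \left(- \frac{21053}{2374796888}\right) = - \frac{1550976004763}{593699222}$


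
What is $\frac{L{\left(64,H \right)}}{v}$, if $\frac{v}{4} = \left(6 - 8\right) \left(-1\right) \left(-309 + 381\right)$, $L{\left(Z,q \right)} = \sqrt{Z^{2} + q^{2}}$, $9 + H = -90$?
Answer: $\frac{\sqrt{13897}}{576} \approx 0.20466$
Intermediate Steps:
$H = -99$ ($H = -9 - 90 = -99$)
$v = 576$ ($v = 4 \left(6 - 8\right) \left(-1\right) \left(-309 + 381\right) = 4 \left(-2\right) \left(-1\right) 72 = 4 \cdot 2 \cdot 72 = 4 \cdot 144 = 576$)
$\frac{L{\left(64,H \right)}}{v} = \frac{\sqrt{64^{2} + \left(-99\right)^{2}}}{576} = \sqrt{4096 + 9801} \cdot \frac{1}{576} = \sqrt{13897} \cdot \frac{1}{576} = \frac{\sqrt{13897}}{576}$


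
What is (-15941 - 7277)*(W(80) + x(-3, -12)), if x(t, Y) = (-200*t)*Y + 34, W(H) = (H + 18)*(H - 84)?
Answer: 175481644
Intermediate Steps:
W(H) = (-84 + H)*(18 + H) (W(H) = (18 + H)*(-84 + H) = (-84 + H)*(18 + H))
x(t, Y) = 34 - 200*Y*t (x(t, Y) = -200*Y*t + 34 = 34 - 200*Y*t)
(-15941 - 7277)*(W(80) + x(-3, -12)) = (-15941 - 7277)*((-1512 + 80² - 66*80) + (34 - 200*(-12)*(-3))) = -23218*((-1512 + 6400 - 5280) + (34 - 7200)) = -23218*(-392 - 7166) = -23218*(-7558) = 175481644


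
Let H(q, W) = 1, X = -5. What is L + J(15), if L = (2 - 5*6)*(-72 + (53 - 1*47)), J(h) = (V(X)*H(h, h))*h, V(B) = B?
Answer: 1773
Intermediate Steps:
J(h) = -5*h (J(h) = (-5*1)*h = -5*h)
L = 1848 (L = (2 - 30)*(-72 + (53 - 47)) = -28*(-72 + 6) = -28*(-66) = 1848)
L + J(15) = 1848 - 5*15 = 1848 - 75 = 1773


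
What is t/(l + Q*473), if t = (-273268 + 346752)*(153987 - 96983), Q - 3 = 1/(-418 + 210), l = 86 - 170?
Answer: 871287442688/277207 ≈ 3.1431e+6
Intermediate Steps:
l = -84
Q = 623/208 (Q = 3 + 1/(-418 + 210) = 3 + 1/(-208) = 3 - 1/208 = 623/208 ≈ 2.9952)
t = 4188881936 (t = 73484*57004 = 4188881936)
t/(l + Q*473) = 4188881936/(-84 + (623/208)*473) = 4188881936/(-84 + 294679/208) = 4188881936/(277207/208) = 4188881936*(208/277207) = 871287442688/277207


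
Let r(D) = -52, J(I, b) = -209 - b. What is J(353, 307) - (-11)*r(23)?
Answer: -1088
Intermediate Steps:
J(353, 307) - (-11)*r(23) = (-209 - 1*307) - (-11)*(-52) = (-209 - 307) - 1*572 = -516 - 572 = -1088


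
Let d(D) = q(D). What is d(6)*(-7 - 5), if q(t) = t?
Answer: -72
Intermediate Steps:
d(D) = D
d(6)*(-7 - 5) = 6*(-7 - 5) = 6*(-12) = -72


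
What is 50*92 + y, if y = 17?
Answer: 4617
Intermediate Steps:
50*92 + y = 50*92 + 17 = 4600 + 17 = 4617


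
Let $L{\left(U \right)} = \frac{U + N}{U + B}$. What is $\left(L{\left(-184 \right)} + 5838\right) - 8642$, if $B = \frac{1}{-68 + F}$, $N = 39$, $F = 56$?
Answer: $- \frac{6192296}{2209} \approx -2803.2$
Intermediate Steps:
$B = - \frac{1}{12}$ ($B = \frac{1}{-68 + 56} = \frac{1}{-12} = - \frac{1}{12} \approx -0.083333$)
$L{\left(U \right)} = \frac{39 + U}{- \frac{1}{12} + U}$ ($L{\left(U \right)} = \frac{U + 39}{U - \frac{1}{12}} = \frac{39 + U}{- \frac{1}{12} + U}$)
$\left(L{\left(-184 \right)} + 5838\right) - 8642 = \left(\frac{12 \left(39 - 184\right)}{-1 + 12 \left(-184\right)} + 5838\right) - 8642 = \left(12 \frac{1}{-1 - 2208} \left(-145\right) + 5838\right) - 8642 = \left(12 \frac{1}{-2209} \left(-145\right) + 5838\right) - 8642 = \left(12 \left(- \frac{1}{2209}\right) \left(-145\right) + 5838\right) - 8642 = \left(\frac{1740}{2209} + 5838\right) - 8642 = \frac{12897882}{2209} - 8642 = - \frac{6192296}{2209}$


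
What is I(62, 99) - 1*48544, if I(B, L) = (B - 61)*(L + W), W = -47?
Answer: -48492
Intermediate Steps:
I(B, L) = (-61 + B)*(-47 + L) (I(B, L) = (B - 61)*(L - 47) = (-61 + B)*(-47 + L))
I(62, 99) - 1*48544 = (2867 - 61*99 - 47*62 + 62*99) - 1*48544 = (2867 - 6039 - 2914 + 6138) - 48544 = 52 - 48544 = -48492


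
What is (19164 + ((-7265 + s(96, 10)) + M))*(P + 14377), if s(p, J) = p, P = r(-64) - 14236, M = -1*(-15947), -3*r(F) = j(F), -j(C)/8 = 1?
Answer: 4014334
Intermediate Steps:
j(C) = -8 (j(C) = -8*1 = -8)
r(F) = 8/3 (r(F) = -⅓*(-8) = 8/3)
M = 15947
P = -42700/3 (P = 8/3 - 14236 = -42700/3 ≈ -14233.)
(19164 + ((-7265 + s(96, 10)) + M))*(P + 14377) = (19164 + ((-7265 + 96) + 15947))*(-42700/3 + 14377) = (19164 + (-7169 + 15947))*(431/3) = (19164 + 8778)*(431/3) = 27942*(431/3) = 4014334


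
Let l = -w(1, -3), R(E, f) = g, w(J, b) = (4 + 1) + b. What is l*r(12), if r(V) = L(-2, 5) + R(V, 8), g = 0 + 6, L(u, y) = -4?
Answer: -4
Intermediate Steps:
w(J, b) = 5 + b
g = 6
R(E, f) = 6
l = -2 (l = -(5 - 3) = -1*2 = -2)
r(V) = 2 (r(V) = -4 + 6 = 2)
l*r(12) = -2*2 = -4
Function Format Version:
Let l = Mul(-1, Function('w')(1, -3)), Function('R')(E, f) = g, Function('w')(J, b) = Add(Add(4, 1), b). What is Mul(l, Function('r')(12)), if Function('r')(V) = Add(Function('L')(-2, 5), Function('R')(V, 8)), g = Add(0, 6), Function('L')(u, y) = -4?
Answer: -4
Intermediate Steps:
Function('w')(J, b) = Add(5, b)
g = 6
Function('R')(E, f) = 6
l = -2 (l = Mul(-1, Add(5, -3)) = Mul(-1, 2) = -2)
Function('r')(V) = 2 (Function('r')(V) = Add(-4, 6) = 2)
Mul(l, Function('r')(12)) = Mul(-2, 2) = -4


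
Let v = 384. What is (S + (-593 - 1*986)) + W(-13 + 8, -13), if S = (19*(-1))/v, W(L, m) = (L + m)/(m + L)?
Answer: -605971/384 ≈ -1578.0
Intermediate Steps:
W(L, m) = 1 (W(L, m) = (L + m)/(L + m) = 1)
S = -19/384 (S = (19*(-1))/384 = -19*1/384 = -19/384 ≈ -0.049479)
(S + (-593 - 1*986)) + W(-13 + 8, -13) = (-19/384 + (-593 - 1*986)) + 1 = (-19/384 + (-593 - 986)) + 1 = (-19/384 - 1579) + 1 = -606355/384 + 1 = -605971/384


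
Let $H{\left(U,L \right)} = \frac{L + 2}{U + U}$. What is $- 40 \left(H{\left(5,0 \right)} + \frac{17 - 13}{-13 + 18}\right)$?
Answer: $-40$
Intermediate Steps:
$H{\left(U,L \right)} = \frac{2 + L}{2 U}$
$- 40 \left(H{\left(5,0 \right)} + \frac{17 - 13}{-13 + 18}\right) = - 40 \left(\frac{2 + 0}{2 \cdot 5} + \frac{17 - 13}{-13 + 18}\right) = - 40 \left(\frac{1}{2} \cdot \frac{1}{5} \cdot 2 + \frac{4}{5}\right) = - 40 \left(\frac{1}{5} + 4 \cdot \frac{1}{5}\right) = - 40 \left(\frac{1}{5} + \frac{4}{5}\right) = \left(-40\right) 1 = -40$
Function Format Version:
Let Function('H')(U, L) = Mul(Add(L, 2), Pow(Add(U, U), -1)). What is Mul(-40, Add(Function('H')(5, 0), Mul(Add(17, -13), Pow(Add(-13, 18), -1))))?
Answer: -40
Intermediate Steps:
Function('H')(U, L) = Mul(Rational(1, 2), Pow(U, -1), Add(2, L)) (Function('H')(U, L) = Mul(Add(2, L), Pow(Mul(2, U), -1)) = Mul(Add(2, L), Mul(Rational(1, 2), Pow(U, -1))) = Mul(Rational(1, 2), Pow(U, -1), Add(2, L)))
Mul(-40, Add(Function('H')(5, 0), Mul(Add(17, -13), Pow(Add(-13, 18), -1)))) = Mul(-40, Add(Mul(Rational(1, 2), Pow(5, -1), Add(2, 0)), Mul(Add(17, -13), Pow(Add(-13, 18), -1)))) = Mul(-40, Add(Mul(Rational(1, 2), Rational(1, 5), 2), Mul(4, Pow(5, -1)))) = Mul(-40, Add(Rational(1, 5), Mul(4, Rational(1, 5)))) = Mul(-40, Add(Rational(1, 5), Rational(4, 5))) = Mul(-40, 1) = -40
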